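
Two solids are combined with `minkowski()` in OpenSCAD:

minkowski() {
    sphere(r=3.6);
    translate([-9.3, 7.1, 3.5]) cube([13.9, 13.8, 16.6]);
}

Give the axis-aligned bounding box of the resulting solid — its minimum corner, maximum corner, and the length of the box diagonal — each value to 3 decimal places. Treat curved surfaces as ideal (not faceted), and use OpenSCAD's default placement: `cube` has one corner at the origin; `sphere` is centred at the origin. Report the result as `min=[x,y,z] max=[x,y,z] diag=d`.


A = translate([-9.3, 7.1, 3.5]) cube([13.9, 13.8, 16.6]) → bbox [-9.3,7.1,3.5] .. [4.6,20.9,20.1]
B = sphere(r=3.6) → bbox [-3.6,-3.6,-3.6] .. [3.6,3.6,3.6]
lo = A.lo+B.lo = [-9.3-3.6, 7.1-3.6, 3.5-3.6] = [-12.900,3.500,-0.100]
hi = A.hi+B.hi = [4.6+3.6, 20.9+3.6, 20.1+3.6] = [8.200,24.500,23.700]
diag = √(21.1²+21²+23.8²) = √1452.65 = 38.114

min=[-12.900,3.500,-0.100] max=[8.200,24.500,23.700] diag=38.114


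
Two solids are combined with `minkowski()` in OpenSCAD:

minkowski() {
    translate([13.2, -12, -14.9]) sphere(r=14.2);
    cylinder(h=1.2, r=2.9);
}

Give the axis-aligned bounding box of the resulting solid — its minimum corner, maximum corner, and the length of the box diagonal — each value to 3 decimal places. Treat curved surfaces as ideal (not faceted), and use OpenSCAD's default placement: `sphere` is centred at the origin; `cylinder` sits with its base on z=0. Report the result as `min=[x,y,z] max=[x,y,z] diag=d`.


min=[-3.900,-29.100,-29.100] max=[30.300,5.100,0.500] diag=56.705

A = translate([13.2, -12, -14.9]) sphere(r=14.2) → bbox [-1,-26.2,-29.1] .. [27.4,2.2,-0.7]
B = cylinder(h=1.2, r=2.9) → bbox [-2.9,-2.9,0] .. [2.9,2.9,1.2]
lo = A.lo+B.lo = [-1-2.9, -26.2-2.9, -29.1+0] = [-3.900,-29.100,-29.100]
hi = A.hi+B.hi = [27.4+2.9, 2.2+2.9, -0.7+1.2] = [30.300,5.100,0.500]
diag = √(34.2²+34.2²+29.6²) = √3215.44 = 56.705


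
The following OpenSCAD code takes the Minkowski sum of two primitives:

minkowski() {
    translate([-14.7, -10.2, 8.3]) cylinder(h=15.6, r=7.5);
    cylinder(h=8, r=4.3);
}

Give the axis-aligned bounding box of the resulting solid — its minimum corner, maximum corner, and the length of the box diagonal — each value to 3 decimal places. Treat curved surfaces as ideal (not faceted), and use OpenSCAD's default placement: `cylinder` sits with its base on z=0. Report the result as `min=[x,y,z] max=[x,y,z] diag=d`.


A = translate([-14.7, -10.2, 8.3]) cylinder(h=15.6, r=7.5) → bbox [-22.2,-17.7,8.3] .. [-7.2,-2.7,23.9]
B = cylinder(h=8, r=4.3) → bbox [-4.3,-4.3,0] .. [4.3,4.3,8]
lo = A.lo+B.lo = [-22.2-4.3, -17.7-4.3, 8.3+0] = [-26.500,-22.000,8.300]
hi = A.hi+B.hi = [-7.2+4.3, -2.7+4.3, 23.9+8] = [-2.900,1.600,31.900]
diag = √(23.6²+23.6²+23.6²) = √1670.88 = 40.876

min=[-26.500,-22.000,8.300] max=[-2.900,1.600,31.900] diag=40.876


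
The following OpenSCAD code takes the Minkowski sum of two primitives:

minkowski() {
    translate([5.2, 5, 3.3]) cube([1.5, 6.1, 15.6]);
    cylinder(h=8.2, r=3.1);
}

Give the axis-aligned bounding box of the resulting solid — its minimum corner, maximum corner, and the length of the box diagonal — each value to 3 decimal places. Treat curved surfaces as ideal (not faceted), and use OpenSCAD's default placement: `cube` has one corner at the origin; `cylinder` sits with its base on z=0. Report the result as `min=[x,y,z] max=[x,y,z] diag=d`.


A = translate([5.2, 5, 3.3]) cube([1.5, 6.1, 15.6]) → bbox [5.2,5,3.3] .. [6.7,11.1,18.9]
B = cylinder(h=8.2, r=3.1) → bbox [-3.1,-3.1,0] .. [3.1,3.1,8.2]
lo = A.lo+B.lo = [5.2-3.1, 5-3.1, 3.3+0] = [2.100,1.900,3.300]
hi = A.hi+B.hi = [6.7+3.1, 11.1+3.1, 18.9+8.2] = [9.800,14.200,27.100]
diag = √(7.7²+12.3²+23.8²) = √777.02 = 27.875

min=[2.100,1.900,3.300] max=[9.800,14.200,27.100] diag=27.875


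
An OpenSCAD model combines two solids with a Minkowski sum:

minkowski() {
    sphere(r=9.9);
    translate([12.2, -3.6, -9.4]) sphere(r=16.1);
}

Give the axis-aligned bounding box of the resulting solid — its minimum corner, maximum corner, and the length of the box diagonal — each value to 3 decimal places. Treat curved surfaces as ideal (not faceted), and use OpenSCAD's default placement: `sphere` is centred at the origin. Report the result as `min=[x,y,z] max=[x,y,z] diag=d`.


min=[-13.800,-29.600,-35.400] max=[38.200,22.400,16.600] diag=90.067

A = translate([12.2, -3.6, -9.4]) sphere(r=16.1) → bbox [-3.9,-19.7,-25.5] .. [28.3,12.5,6.7]
B = sphere(r=9.9) → bbox [-9.9,-9.9,-9.9] .. [9.9,9.9,9.9]
lo = A.lo+B.lo = [-3.9-9.9, -19.7-9.9, -25.5-9.9] = [-13.800,-29.600,-35.400]
hi = A.hi+B.hi = [28.3+9.9, 12.5+9.9, 6.7+9.9] = [38.200,22.400,16.600]
diag = √(52²+52²+52²) = √8112 = 90.067


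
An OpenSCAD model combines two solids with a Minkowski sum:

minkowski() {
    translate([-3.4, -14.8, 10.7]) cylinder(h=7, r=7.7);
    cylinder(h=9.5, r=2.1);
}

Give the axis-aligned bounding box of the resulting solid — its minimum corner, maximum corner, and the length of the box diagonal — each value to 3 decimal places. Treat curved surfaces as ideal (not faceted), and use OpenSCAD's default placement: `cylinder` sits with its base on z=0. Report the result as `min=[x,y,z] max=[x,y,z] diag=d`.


A = translate([-3.4, -14.8, 10.7]) cylinder(h=7, r=7.7) → bbox [-11.1,-22.5,10.7] .. [4.3,-7.1,17.7]
B = cylinder(h=9.5, r=2.1) → bbox [-2.1,-2.1,0] .. [2.1,2.1,9.5]
lo = A.lo+B.lo = [-11.1-2.1, -22.5-2.1, 10.7+0] = [-13.200,-24.600,10.700]
hi = A.hi+B.hi = [4.3+2.1, -7.1+2.1, 17.7+9.5] = [6.400,-5.000,27.200]
diag = √(19.6²+19.6²+16.5²) = √1040.57 = 32.258

min=[-13.200,-24.600,10.700] max=[6.400,-5.000,27.200] diag=32.258


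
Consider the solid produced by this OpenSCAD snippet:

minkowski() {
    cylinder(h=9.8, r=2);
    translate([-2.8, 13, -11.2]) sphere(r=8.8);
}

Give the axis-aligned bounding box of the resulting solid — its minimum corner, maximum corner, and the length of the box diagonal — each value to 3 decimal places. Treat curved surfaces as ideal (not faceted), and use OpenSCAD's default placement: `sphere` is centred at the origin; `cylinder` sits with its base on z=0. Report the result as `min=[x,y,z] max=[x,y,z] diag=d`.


min=[-13.600,2.200,-20.000] max=[8.000,23.800,7.400] diag=41.035

A = translate([-2.8, 13, -11.2]) sphere(r=8.8) → bbox [-11.6,4.2,-20] .. [6,21.8,-2.4]
B = cylinder(h=9.8, r=2) → bbox [-2,-2,0] .. [2,2,9.8]
lo = A.lo+B.lo = [-11.6-2, 4.2-2, -20+0] = [-13.600,2.200,-20.000]
hi = A.hi+B.hi = [6+2, 21.8+2, -2.4+9.8] = [8.000,23.800,7.400]
diag = √(21.6²+21.6²+27.4²) = √1683.88 = 41.035


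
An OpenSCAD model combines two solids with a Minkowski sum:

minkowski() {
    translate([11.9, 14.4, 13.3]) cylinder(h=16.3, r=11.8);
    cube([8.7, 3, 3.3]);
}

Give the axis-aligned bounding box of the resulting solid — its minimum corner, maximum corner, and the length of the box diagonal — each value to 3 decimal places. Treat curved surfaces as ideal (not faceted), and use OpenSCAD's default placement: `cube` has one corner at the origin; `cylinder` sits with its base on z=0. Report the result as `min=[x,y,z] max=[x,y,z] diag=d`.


min=[0.100,2.600,13.300] max=[32.400,29.200,32.900] diag=46.206

A = translate([11.9, 14.4, 13.3]) cylinder(h=16.3, r=11.8) → bbox [0.1,2.6,13.3] .. [23.7,26.2,29.6]
B = cube([8.7, 3, 3.3]) → bbox [0,0,0] .. [8.7,3,3.3]
lo = A.lo+B.lo = [0.1+0, 2.6+0, 13.3+0] = [0.100,2.600,13.300]
hi = A.hi+B.hi = [23.7+8.7, 26.2+3, 29.6+3.3] = [32.400,29.200,32.900]
diag = √(32.3²+26.6²+19.6²) = √2135.01 = 46.206


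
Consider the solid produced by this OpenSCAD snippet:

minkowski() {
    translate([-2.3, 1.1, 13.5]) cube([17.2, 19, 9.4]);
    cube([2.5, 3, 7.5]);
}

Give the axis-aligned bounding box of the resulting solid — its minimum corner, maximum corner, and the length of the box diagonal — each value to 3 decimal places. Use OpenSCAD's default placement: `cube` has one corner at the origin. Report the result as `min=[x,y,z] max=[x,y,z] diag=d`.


min=[-2.300,1.100,13.500] max=[17.400,23.100,30.400] diag=34.025

A = translate([-2.3, 1.1, 13.5]) cube([17.2, 19, 9.4]) → bbox [-2.3,1.1,13.5] .. [14.9,20.1,22.9]
B = cube([2.5, 3, 7.5]) → bbox [0,0,0] .. [2.5,3,7.5]
lo = A.lo+B.lo = [-2.3+0, 1.1+0, 13.5+0] = [-2.300,1.100,13.500]
hi = A.hi+B.hi = [14.9+2.5, 20.1+3, 22.9+7.5] = [17.400,23.100,30.400]
diag = √(19.7²+22²+16.9²) = √1157.7 = 34.025


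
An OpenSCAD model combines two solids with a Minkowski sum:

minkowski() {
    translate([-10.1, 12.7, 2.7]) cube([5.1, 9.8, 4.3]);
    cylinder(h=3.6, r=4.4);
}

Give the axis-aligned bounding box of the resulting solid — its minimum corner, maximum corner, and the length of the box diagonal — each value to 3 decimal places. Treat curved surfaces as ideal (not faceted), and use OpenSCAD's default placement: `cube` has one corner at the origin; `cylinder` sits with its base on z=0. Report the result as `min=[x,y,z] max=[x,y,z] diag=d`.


A = translate([-10.1, 12.7, 2.7]) cube([5.1, 9.8, 4.3]) → bbox [-10.1,12.7,2.7] .. [-5,22.5,7]
B = cylinder(h=3.6, r=4.4) → bbox [-4.4,-4.4,0] .. [4.4,4.4,3.6]
lo = A.lo+B.lo = [-10.1-4.4, 12.7-4.4, 2.7+0] = [-14.500,8.300,2.700]
hi = A.hi+B.hi = [-5+4.4, 22.5+4.4, 7+3.6] = [-0.600,26.900,10.600]
diag = √(13.9²+18.6²+7.9²) = √601.58 = 24.527

min=[-14.500,8.300,2.700] max=[-0.600,26.900,10.600] diag=24.527


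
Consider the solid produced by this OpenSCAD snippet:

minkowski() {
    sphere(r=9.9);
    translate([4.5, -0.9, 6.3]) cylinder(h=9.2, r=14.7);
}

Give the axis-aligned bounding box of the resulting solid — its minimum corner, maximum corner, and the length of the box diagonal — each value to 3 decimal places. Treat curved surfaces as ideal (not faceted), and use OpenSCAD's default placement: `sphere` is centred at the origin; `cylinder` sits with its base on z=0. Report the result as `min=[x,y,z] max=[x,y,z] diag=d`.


A = translate([4.5, -0.9, 6.3]) cylinder(h=9.2, r=14.7) → bbox [-10.2,-15.6,6.3] .. [19.2,13.8,15.5]
B = sphere(r=9.9) → bbox [-9.9,-9.9,-9.9] .. [9.9,9.9,9.9]
lo = A.lo+B.lo = [-10.2-9.9, -15.6-9.9, 6.3-9.9] = [-20.100,-25.500,-3.600]
hi = A.hi+B.hi = [19.2+9.9, 13.8+9.9, 15.5+9.9] = [29.100,23.700,25.400]
diag = √(49.2²+49.2²+29²) = √5682.28 = 75.381

min=[-20.100,-25.500,-3.600] max=[29.100,23.700,25.400] diag=75.381


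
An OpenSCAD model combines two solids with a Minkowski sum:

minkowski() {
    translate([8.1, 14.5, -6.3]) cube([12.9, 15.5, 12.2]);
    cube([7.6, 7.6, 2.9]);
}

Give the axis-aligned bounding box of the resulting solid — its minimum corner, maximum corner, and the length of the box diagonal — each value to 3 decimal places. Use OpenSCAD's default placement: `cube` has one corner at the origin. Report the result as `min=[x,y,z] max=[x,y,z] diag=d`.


min=[8.100,14.500,-6.300] max=[28.600,37.600,8.800] diag=34.378

A = translate([8.1, 14.5, -6.3]) cube([12.9, 15.5, 12.2]) → bbox [8.1,14.5,-6.3] .. [21,30,5.9]
B = cube([7.6, 7.6, 2.9]) → bbox [0,0,0] .. [7.6,7.6,2.9]
lo = A.lo+B.lo = [8.1+0, 14.5+0, -6.3+0] = [8.100,14.500,-6.300]
hi = A.hi+B.hi = [21+7.6, 30+7.6, 5.9+2.9] = [28.600,37.600,8.800]
diag = √(20.5²+23.1²+15.1²) = √1181.87 = 34.378


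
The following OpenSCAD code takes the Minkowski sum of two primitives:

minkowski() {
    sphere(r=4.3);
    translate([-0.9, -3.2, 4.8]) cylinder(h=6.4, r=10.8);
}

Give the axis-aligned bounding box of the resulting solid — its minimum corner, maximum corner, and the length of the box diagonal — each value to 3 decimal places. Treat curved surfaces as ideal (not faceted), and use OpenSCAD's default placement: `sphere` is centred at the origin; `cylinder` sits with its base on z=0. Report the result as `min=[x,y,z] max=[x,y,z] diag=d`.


A = translate([-0.9, -3.2, 4.8]) cylinder(h=6.4, r=10.8) → bbox [-11.7,-14,4.8] .. [9.9,7.6,11.2]
B = sphere(r=4.3) → bbox [-4.3,-4.3,-4.3] .. [4.3,4.3,4.3]
lo = A.lo+B.lo = [-11.7-4.3, -14-4.3, 4.8-4.3] = [-16.000,-18.300,0.500]
hi = A.hi+B.hi = [9.9+4.3, 7.6+4.3, 11.2+4.3] = [14.200,11.900,15.500]
diag = √(30.2²+30.2²+15²) = √2049.08 = 45.267

min=[-16.000,-18.300,0.500] max=[14.200,11.900,15.500] diag=45.267


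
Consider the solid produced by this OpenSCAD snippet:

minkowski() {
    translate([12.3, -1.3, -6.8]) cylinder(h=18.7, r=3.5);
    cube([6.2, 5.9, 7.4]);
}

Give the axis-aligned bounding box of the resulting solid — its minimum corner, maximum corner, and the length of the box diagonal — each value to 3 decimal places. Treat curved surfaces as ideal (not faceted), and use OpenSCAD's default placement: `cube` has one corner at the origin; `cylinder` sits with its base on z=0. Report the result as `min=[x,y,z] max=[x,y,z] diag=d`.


A = translate([12.3, -1.3, -6.8]) cylinder(h=18.7, r=3.5) → bbox [8.8,-4.8,-6.8] .. [15.8,2.2,11.9]
B = cube([6.2, 5.9, 7.4]) → bbox [0,0,0] .. [6.2,5.9,7.4]
lo = A.lo+B.lo = [8.8+0, -4.8+0, -6.8+0] = [8.800,-4.800,-6.800]
hi = A.hi+B.hi = [15.8+6.2, 2.2+5.9, 11.9+7.4] = [22.000,8.100,19.300]
diag = √(13.2²+12.9²+26.1²) = √1021.86 = 31.967

min=[8.800,-4.800,-6.800] max=[22.000,8.100,19.300] diag=31.967


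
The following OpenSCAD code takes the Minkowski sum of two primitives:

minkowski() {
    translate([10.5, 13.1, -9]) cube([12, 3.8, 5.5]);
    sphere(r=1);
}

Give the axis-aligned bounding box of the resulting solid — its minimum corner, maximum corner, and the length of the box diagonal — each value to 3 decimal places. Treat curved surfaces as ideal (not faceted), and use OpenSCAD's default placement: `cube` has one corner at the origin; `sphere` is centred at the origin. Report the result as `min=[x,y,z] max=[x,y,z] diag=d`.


min=[9.500,12.100,-10.000] max=[23.500,17.900,-2.500] diag=16.908

A = translate([10.5, 13.1, -9]) cube([12, 3.8, 5.5]) → bbox [10.5,13.1,-9] .. [22.5,16.9,-3.5]
B = sphere(r=1) → bbox [-1,-1,-1] .. [1,1,1]
lo = A.lo+B.lo = [10.5-1, 13.1-1, -9-1] = [9.500,12.100,-10.000]
hi = A.hi+B.hi = [22.5+1, 16.9+1, -3.5+1] = [23.500,17.900,-2.500]
diag = √(14²+5.8²+7.5²) = √285.89 = 16.908


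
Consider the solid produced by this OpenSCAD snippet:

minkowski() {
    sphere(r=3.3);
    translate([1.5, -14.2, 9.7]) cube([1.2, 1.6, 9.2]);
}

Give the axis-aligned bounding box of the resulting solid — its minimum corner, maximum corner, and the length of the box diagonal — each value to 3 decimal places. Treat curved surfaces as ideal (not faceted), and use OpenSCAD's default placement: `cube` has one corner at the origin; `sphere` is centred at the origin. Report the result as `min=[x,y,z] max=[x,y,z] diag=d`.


A = translate([1.5, -14.2, 9.7]) cube([1.2, 1.6, 9.2]) → bbox [1.5,-14.2,9.7] .. [2.7,-12.6,18.9]
B = sphere(r=3.3) → bbox [-3.3,-3.3,-3.3] .. [3.3,3.3,3.3]
lo = A.lo+B.lo = [1.5-3.3, -14.2-3.3, 9.7-3.3] = [-1.800,-17.500,6.400]
hi = A.hi+B.hi = [2.7+3.3, -12.6+3.3, 18.9+3.3] = [6.000,-9.300,22.200]
diag = √(7.8²+8.2²+15.8²) = √377.72 = 19.435

min=[-1.800,-17.500,6.400] max=[6.000,-9.300,22.200] diag=19.435


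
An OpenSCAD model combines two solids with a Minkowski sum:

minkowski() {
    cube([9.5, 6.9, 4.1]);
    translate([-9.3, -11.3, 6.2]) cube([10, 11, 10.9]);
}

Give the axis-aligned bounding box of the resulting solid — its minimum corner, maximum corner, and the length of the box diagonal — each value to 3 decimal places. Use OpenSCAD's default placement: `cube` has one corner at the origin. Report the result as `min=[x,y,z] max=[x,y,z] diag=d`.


A = translate([-9.3, -11.3, 6.2]) cube([10, 11, 10.9]) → bbox [-9.3,-11.3,6.2] .. [0.7,-0.3,17.1]
B = cube([9.5, 6.9, 4.1]) → bbox [0,0,0] .. [9.5,6.9,4.1]
lo = A.lo+B.lo = [-9.3+0, -11.3+0, 6.2+0] = [-9.300,-11.300,6.200]
hi = A.hi+B.hi = [0.7+9.5, -0.3+6.9, 17.1+4.1] = [10.200,6.600,21.200]
diag = √(19.5²+17.9²+15²) = √925.66 = 30.425

min=[-9.300,-11.300,6.200] max=[10.200,6.600,21.200] diag=30.425


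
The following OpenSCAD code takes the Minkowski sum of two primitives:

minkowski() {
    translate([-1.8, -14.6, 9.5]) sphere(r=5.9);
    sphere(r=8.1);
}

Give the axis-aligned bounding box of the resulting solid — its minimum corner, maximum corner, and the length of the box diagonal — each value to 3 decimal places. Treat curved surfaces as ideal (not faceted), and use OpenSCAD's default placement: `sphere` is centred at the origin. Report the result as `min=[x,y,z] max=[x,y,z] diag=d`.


min=[-15.800,-28.600,-4.500] max=[12.200,-0.600,23.500] diag=48.497

A = translate([-1.8, -14.6, 9.5]) sphere(r=5.9) → bbox [-7.7,-20.5,3.6] .. [4.1,-8.7,15.4]
B = sphere(r=8.1) → bbox [-8.1,-8.1,-8.1] .. [8.1,8.1,8.1]
lo = A.lo+B.lo = [-7.7-8.1, -20.5-8.1, 3.6-8.1] = [-15.800,-28.600,-4.500]
hi = A.hi+B.hi = [4.1+8.1, -8.7+8.1, 15.4+8.1] = [12.200,-0.600,23.500]
diag = √(28²+28²+28²) = √2352 = 48.497


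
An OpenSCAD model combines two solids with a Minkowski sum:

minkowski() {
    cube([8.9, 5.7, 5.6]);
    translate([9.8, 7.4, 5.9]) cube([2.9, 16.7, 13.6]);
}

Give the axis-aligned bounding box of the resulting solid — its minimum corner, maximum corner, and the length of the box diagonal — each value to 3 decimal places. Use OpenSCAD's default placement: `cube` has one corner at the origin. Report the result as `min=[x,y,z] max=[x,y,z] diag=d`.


A = translate([9.8, 7.4, 5.9]) cube([2.9, 16.7, 13.6]) → bbox [9.8,7.4,5.9] .. [12.7,24.1,19.5]
B = cube([8.9, 5.7, 5.6]) → bbox [0,0,0] .. [8.9,5.7,5.6]
lo = A.lo+B.lo = [9.8+0, 7.4+0, 5.9+0] = [9.800,7.400,5.900]
hi = A.hi+B.hi = [12.7+8.9, 24.1+5.7, 19.5+5.6] = [21.600,29.800,25.100]
diag = √(11.8²+22.4²+19.2²) = √1009.64 = 31.775

min=[9.800,7.400,5.900] max=[21.600,29.800,25.100] diag=31.775


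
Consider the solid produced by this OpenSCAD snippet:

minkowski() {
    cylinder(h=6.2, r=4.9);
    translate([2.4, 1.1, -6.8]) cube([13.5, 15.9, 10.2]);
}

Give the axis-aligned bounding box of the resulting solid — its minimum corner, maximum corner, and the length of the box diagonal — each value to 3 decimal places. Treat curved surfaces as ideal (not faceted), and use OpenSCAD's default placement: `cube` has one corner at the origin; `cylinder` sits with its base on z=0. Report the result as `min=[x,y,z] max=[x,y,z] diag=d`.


A = translate([2.4, 1.1, -6.8]) cube([13.5, 15.9, 10.2]) → bbox [2.4,1.1,-6.8] .. [15.9,17,3.4]
B = cylinder(h=6.2, r=4.9) → bbox [-4.9,-4.9,0] .. [4.9,4.9,6.2]
lo = A.lo+B.lo = [2.4-4.9, 1.1-4.9, -6.8+0] = [-2.500,-3.800,-6.800]
hi = A.hi+B.hi = [15.9+4.9, 17+4.9, 3.4+6.2] = [20.800,21.900,9.600]
diag = √(23.3²+25.7²+16.4²) = √1472.34 = 38.371

min=[-2.500,-3.800,-6.800] max=[20.800,21.900,9.600] diag=38.371


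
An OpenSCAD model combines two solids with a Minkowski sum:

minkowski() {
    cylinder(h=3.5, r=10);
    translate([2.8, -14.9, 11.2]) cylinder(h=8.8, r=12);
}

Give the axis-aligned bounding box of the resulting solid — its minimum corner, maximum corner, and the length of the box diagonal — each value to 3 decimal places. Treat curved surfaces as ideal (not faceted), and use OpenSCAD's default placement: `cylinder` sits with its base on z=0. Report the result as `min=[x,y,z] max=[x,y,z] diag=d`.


A = translate([2.8, -14.9, 11.2]) cylinder(h=8.8, r=12) → bbox [-9.2,-26.9,11.2] .. [14.8,-2.9,20]
B = cylinder(h=3.5, r=10) → bbox [-10,-10,0] .. [10,10,3.5]
lo = A.lo+B.lo = [-9.2-10, -26.9-10, 11.2+0] = [-19.200,-36.900,11.200]
hi = A.hi+B.hi = [14.8+10, -2.9+10, 20+3.5] = [24.800,7.100,23.500]
diag = √(44²+44²+12.3²) = √4023.29 = 63.429

min=[-19.200,-36.900,11.200] max=[24.800,7.100,23.500] diag=63.429


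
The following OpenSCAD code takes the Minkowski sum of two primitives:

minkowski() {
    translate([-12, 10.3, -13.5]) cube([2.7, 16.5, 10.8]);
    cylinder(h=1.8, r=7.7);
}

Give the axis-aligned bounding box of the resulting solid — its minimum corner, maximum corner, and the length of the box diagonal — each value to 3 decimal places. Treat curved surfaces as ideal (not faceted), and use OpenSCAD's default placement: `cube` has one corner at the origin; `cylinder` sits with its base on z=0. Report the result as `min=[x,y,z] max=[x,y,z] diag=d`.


min=[-19.700,2.600,-13.500] max=[-1.600,34.500,-0.900] diag=38.781

A = translate([-12, 10.3, -13.5]) cube([2.7, 16.5, 10.8]) → bbox [-12,10.3,-13.5] .. [-9.3,26.8,-2.7]
B = cylinder(h=1.8, r=7.7) → bbox [-7.7,-7.7,0] .. [7.7,7.7,1.8]
lo = A.lo+B.lo = [-12-7.7, 10.3-7.7, -13.5+0] = [-19.700,2.600,-13.500]
hi = A.hi+B.hi = [-9.3+7.7, 26.8+7.7, -2.7+1.8] = [-1.600,34.500,-0.900]
diag = √(18.1²+31.9²+12.6²) = √1503.98 = 38.781


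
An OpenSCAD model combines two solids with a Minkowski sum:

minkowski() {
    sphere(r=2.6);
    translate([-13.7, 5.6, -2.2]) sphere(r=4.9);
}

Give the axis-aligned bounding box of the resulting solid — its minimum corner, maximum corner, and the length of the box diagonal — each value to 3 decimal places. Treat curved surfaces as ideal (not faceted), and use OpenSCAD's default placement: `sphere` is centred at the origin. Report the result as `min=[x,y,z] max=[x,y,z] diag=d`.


A = translate([-13.7, 5.6, -2.2]) sphere(r=4.9) → bbox [-18.6,0.7,-7.1] .. [-8.8,10.5,2.7]
B = sphere(r=2.6) → bbox [-2.6,-2.6,-2.6] .. [2.6,2.6,2.6]
lo = A.lo+B.lo = [-18.6-2.6, 0.7-2.6, -7.1-2.6] = [-21.200,-1.900,-9.700]
hi = A.hi+B.hi = [-8.8+2.6, 10.5+2.6, 2.7+2.6] = [-6.200,13.100,5.300]
diag = √(15²+15²+15²) = √675 = 25.981

min=[-21.200,-1.900,-9.700] max=[-6.200,13.100,5.300] diag=25.981


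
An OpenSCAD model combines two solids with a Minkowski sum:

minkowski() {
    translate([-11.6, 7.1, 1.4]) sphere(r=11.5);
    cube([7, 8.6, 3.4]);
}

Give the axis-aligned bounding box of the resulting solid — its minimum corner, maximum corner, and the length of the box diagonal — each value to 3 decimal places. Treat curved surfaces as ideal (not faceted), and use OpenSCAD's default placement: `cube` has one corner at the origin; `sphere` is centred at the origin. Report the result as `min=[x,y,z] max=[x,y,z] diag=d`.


min=[-23.100,-4.400,-10.100] max=[6.900,27.200,16.300] diag=50.946

A = translate([-11.6, 7.1, 1.4]) sphere(r=11.5) → bbox [-23.1,-4.4,-10.1] .. [-0.1,18.6,12.9]
B = cube([7, 8.6, 3.4]) → bbox [0,0,0] .. [7,8.6,3.4]
lo = A.lo+B.lo = [-23.1+0, -4.4+0, -10.1+0] = [-23.100,-4.400,-10.100]
hi = A.hi+B.hi = [-0.1+7, 18.6+8.6, 12.9+3.4] = [6.900,27.200,16.300]
diag = √(30²+31.6²+26.4²) = √2595.52 = 50.946


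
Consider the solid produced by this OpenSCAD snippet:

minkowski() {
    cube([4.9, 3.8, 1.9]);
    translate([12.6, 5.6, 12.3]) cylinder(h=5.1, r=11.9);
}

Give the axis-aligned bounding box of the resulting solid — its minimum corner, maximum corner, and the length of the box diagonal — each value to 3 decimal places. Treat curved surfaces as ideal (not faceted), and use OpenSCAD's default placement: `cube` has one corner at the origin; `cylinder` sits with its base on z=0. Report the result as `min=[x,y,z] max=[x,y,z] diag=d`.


A = translate([12.6, 5.6, 12.3]) cylinder(h=5.1, r=11.9) → bbox [0.7,-6.3,12.3] .. [24.5,17.5,17.4]
B = cube([4.9, 3.8, 1.9]) → bbox [0,0,0] .. [4.9,3.8,1.9]
lo = A.lo+B.lo = [0.7+0, -6.3+0, 12.3+0] = [0.700,-6.300,12.300]
hi = A.hi+B.hi = [24.5+4.9, 17.5+3.8, 17.4+1.9] = [29.400,21.300,19.300]
diag = √(28.7²+27.6²+7²) = √1634.45 = 40.428

min=[0.700,-6.300,12.300] max=[29.400,21.300,19.300] diag=40.428


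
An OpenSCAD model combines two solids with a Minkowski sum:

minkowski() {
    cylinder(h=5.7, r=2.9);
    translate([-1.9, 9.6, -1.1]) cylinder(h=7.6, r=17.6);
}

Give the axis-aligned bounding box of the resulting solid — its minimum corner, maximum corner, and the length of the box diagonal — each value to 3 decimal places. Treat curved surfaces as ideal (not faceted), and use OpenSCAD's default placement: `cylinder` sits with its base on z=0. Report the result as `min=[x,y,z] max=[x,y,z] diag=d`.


A = translate([-1.9, 9.6, -1.1]) cylinder(h=7.6, r=17.6) → bbox [-19.5,-8,-1.1] .. [15.7,27.2,6.5]
B = cylinder(h=5.7, r=2.9) → bbox [-2.9,-2.9,0] .. [2.9,2.9,5.7]
lo = A.lo+B.lo = [-19.5-2.9, -8-2.9, -1.1+0] = [-22.400,-10.900,-1.100]
hi = A.hi+B.hi = [15.7+2.9, 27.2+2.9, 6.5+5.7] = [18.600,30.100,12.200]
diag = √(41²+41²+13.3²) = √3538.89 = 59.489

min=[-22.400,-10.900,-1.100] max=[18.600,30.100,12.200] diag=59.489


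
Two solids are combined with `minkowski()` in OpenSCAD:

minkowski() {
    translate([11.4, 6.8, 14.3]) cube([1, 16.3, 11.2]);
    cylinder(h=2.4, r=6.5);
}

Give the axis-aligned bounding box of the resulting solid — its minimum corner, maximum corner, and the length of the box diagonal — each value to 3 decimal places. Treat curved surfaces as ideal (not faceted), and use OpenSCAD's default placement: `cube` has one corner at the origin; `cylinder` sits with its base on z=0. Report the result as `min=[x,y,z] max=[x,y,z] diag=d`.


A = translate([11.4, 6.8, 14.3]) cube([1, 16.3, 11.2]) → bbox [11.4,6.8,14.3] .. [12.4,23.1,25.5]
B = cylinder(h=2.4, r=6.5) → bbox [-6.5,-6.5,0] .. [6.5,6.5,2.4]
lo = A.lo+B.lo = [11.4-6.5, 6.8-6.5, 14.3+0] = [4.900,0.300,14.300]
hi = A.hi+B.hi = [12.4+6.5, 23.1+6.5, 25.5+2.4] = [18.900,29.600,27.900]
diag = √(14²+29.3²+13.6²) = √1239.45 = 35.206

min=[4.900,0.300,14.300] max=[18.900,29.600,27.900] diag=35.206


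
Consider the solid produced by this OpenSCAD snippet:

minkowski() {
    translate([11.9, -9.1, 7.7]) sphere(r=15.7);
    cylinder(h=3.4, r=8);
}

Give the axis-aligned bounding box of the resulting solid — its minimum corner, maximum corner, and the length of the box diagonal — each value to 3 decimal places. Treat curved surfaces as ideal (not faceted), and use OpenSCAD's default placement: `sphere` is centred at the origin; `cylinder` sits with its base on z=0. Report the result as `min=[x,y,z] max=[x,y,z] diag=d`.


min=[-11.800,-32.800,-8.000] max=[35.600,14.600,26.800] diag=75.529

A = translate([11.9, -9.1, 7.7]) sphere(r=15.7) → bbox [-3.8,-24.8,-8] .. [27.6,6.6,23.4]
B = cylinder(h=3.4, r=8) → bbox [-8,-8,0] .. [8,8,3.4]
lo = A.lo+B.lo = [-3.8-8, -24.8-8, -8+0] = [-11.800,-32.800,-8.000]
hi = A.hi+B.hi = [27.6+8, 6.6+8, 23.4+3.4] = [35.600,14.600,26.800]
diag = √(47.4²+47.4²+34.8²) = √5704.56 = 75.529


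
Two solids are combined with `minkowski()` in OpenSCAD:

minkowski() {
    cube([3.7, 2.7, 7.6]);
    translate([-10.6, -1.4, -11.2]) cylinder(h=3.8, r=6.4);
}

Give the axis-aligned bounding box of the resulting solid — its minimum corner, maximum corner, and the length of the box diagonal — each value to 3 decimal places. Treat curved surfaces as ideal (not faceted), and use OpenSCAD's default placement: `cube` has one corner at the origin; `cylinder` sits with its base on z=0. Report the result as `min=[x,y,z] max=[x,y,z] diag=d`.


min=[-17.000,-7.800,-11.200] max=[-0.500,7.700,0.200] diag=25.347

A = translate([-10.6, -1.4, -11.2]) cylinder(h=3.8, r=6.4) → bbox [-17,-7.8,-11.2] .. [-4.2,5,-7.4]
B = cube([3.7, 2.7, 7.6]) → bbox [0,0,0] .. [3.7,2.7,7.6]
lo = A.lo+B.lo = [-17+0, -7.8+0, -11.2+0] = [-17.000,-7.800,-11.200]
hi = A.hi+B.hi = [-4.2+3.7, 5+2.7, -7.4+7.6] = [-0.500,7.700,0.200]
diag = √(16.5²+15.5²+11.4²) = √642.46 = 25.347


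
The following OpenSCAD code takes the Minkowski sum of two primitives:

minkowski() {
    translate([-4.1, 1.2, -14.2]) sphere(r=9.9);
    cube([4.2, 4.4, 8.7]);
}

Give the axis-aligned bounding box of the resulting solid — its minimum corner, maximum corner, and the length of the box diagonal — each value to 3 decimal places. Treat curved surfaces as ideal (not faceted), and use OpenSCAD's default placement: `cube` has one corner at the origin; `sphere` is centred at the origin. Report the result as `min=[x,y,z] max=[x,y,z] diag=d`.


min=[-14.000,-8.700,-24.100] max=[10.000,15.500,4.400] diag=44.428

A = translate([-4.1, 1.2, -14.2]) sphere(r=9.9) → bbox [-14,-8.7,-24.1] .. [5.8,11.1,-4.3]
B = cube([4.2, 4.4, 8.7]) → bbox [0,0,0] .. [4.2,4.4,8.7]
lo = A.lo+B.lo = [-14+0, -8.7+0, -24.1+0] = [-14.000,-8.700,-24.100]
hi = A.hi+B.hi = [5.8+4.2, 11.1+4.4, -4.3+8.7] = [10.000,15.500,4.400]
diag = √(24²+24.2²+28.5²) = √1973.89 = 44.428


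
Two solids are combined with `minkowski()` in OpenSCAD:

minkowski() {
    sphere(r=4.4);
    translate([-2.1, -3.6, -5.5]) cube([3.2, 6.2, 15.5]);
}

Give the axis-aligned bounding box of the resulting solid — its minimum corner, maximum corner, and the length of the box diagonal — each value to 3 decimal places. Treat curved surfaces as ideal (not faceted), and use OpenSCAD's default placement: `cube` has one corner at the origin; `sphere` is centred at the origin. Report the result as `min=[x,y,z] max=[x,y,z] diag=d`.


min=[-6.500,-8.000,-9.900] max=[5.500,7.000,14.400] diag=30.976

A = translate([-2.1, -3.6, -5.5]) cube([3.2, 6.2, 15.5]) → bbox [-2.1,-3.6,-5.5] .. [1.1,2.6,10]
B = sphere(r=4.4) → bbox [-4.4,-4.4,-4.4] .. [4.4,4.4,4.4]
lo = A.lo+B.lo = [-2.1-4.4, -3.6-4.4, -5.5-4.4] = [-6.500,-8.000,-9.900]
hi = A.hi+B.hi = [1.1+4.4, 2.6+4.4, 10+4.4] = [5.500,7.000,14.400]
diag = √(12²+15²+24.3²) = √959.49 = 30.976


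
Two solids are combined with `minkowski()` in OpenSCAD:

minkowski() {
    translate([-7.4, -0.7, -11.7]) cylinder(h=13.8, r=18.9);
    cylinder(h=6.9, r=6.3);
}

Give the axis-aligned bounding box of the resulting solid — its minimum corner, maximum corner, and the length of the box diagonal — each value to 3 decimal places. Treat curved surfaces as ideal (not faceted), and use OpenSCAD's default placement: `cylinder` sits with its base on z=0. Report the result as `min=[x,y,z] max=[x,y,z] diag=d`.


min=[-32.600,-25.900,-11.700] max=[17.800,24.500,9.000] diag=74.221

A = translate([-7.4, -0.7, -11.7]) cylinder(h=13.8, r=18.9) → bbox [-26.3,-19.6,-11.7] .. [11.5,18.2,2.1]
B = cylinder(h=6.9, r=6.3) → bbox [-6.3,-6.3,0] .. [6.3,6.3,6.9]
lo = A.lo+B.lo = [-26.3-6.3, -19.6-6.3, -11.7+0] = [-32.600,-25.900,-11.700]
hi = A.hi+B.hi = [11.5+6.3, 18.2+6.3, 2.1+6.9] = [17.800,24.500,9.000]
diag = √(50.4²+50.4²+20.7²) = √5508.81 = 74.221


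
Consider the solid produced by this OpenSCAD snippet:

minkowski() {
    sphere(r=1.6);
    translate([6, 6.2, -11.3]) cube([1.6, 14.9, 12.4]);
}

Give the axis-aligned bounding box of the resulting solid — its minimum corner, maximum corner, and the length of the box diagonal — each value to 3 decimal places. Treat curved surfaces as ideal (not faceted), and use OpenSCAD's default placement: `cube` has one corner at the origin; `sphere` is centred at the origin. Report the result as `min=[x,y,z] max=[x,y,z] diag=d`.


A = translate([6, 6.2, -11.3]) cube([1.6, 14.9, 12.4]) → bbox [6,6.2,-11.3] .. [7.6,21.1,1.1]
B = sphere(r=1.6) → bbox [-1.6,-1.6,-1.6] .. [1.6,1.6,1.6]
lo = A.lo+B.lo = [6-1.6, 6.2-1.6, -11.3-1.6] = [4.400,4.600,-12.900]
hi = A.hi+B.hi = [7.6+1.6, 21.1+1.6, 1.1+1.6] = [9.200,22.700,2.700]
diag = √(4.8²+18.1²+15.6²) = √594.01 = 24.372

min=[4.400,4.600,-12.900] max=[9.200,22.700,2.700] diag=24.372


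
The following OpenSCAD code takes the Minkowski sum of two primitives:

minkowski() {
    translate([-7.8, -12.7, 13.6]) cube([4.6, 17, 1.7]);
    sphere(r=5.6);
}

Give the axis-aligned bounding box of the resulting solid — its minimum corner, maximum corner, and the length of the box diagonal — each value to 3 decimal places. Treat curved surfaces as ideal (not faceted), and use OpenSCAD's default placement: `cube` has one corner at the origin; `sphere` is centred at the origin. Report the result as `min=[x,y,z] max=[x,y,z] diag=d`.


min=[-13.400,-18.300,8.000] max=[2.400,9.900,20.900] diag=34.804

A = translate([-7.8, -12.7, 13.6]) cube([4.6, 17, 1.7]) → bbox [-7.8,-12.7,13.6] .. [-3.2,4.3,15.3]
B = sphere(r=5.6) → bbox [-5.6,-5.6,-5.6] .. [5.6,5.6,5.6]
lo = A.lo+B.lo = [-7.8-5.6, -12.7-5.6, 13.6-5.6] = [-13.400,-18.300,8.000]
hi = A.hi+B.hi = [-3.2+5.6, 4.3+5.6, 15.3+5.6] = [2.400,9.900,20.900]
diag = √(15.8²+28.2²+12.9²) = √1211.29 = 34.804


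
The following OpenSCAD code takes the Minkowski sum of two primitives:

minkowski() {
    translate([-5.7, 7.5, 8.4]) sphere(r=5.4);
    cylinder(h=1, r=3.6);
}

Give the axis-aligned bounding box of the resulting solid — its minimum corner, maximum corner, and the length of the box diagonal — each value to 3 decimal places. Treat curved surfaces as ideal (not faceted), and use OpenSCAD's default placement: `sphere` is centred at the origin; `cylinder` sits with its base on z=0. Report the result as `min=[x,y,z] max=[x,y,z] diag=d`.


min=[-14.700,-1.500,3.000] max=[3.300,16.500,14.800] diag=28.058

A = translate([-5.7, 7.5, 8.4]) sphere(r=5.4) → bbox [-11.1,2.1,3] .. [-0.3,12.9,13.8]
B = cylinder(h=1, r=3.6) → bbox [-3.6,-3.6,0] .. [3.6,3.6,1]
lo = A.lo+B.lo = [-11.1-3.6, 2.1-3.6, 3+0] = [-14.700,-1.500,3.000]
hi = A.hi+B.hi = [-0.3+3.6, 12.9+3.6, 13.8+1] = [3.300,16.500,14.800]
diag = √(18²+18²+11.8²) = √787.24 = 28.058


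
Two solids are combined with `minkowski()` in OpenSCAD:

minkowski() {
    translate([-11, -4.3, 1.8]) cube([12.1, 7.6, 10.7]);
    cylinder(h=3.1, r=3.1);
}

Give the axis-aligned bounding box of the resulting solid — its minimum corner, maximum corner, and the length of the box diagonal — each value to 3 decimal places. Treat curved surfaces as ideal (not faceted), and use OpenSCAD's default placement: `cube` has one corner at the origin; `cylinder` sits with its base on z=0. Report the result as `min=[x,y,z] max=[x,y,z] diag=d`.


min=[-14.100,-7.400,1.800] max=[4.200,6.400,15.600] diag=26.754

A = translate([-11, -4.3, 1.8]) cube([12.1, 7.6, 10.7]) → bbox [-11,-4.3,1.8] .. [1.1,3.3,12.5]
B = cylinder(h=3.1, r=3.1) → bbox [-3.1,-3.1,0] .. [3.1,3.1,3.1]
lo = A.lo+B.lo = [-11-3.1, -4.3-3.1, 1.8+0] = [-14.100,-7.400,1.800]
hi = A.hi+B.hi = [1.1+3.1, 3.3+3.1, 12.5+3.1] = [4.200,6.400,15.600]
diag = √(18.3²+13.8²+13.8²) = √715.77 = 26.754


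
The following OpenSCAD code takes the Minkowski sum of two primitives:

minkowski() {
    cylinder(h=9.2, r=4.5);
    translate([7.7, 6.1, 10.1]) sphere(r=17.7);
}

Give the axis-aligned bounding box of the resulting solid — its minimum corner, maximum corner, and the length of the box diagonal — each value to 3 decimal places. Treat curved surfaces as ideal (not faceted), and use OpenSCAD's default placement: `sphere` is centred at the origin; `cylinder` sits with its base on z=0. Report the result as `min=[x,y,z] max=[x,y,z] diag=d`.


min=[-14.500,-16.100,-7.600] max=[29.900,28.300,37.000] diag=77.019

A = translate([7.7, 6.1, 10.1]) sphere(r=17.7) → bbox [-10,-11.6,-7.6] .. [25.4,23.8,27.8]
B = cylinder(h=9.2, r=4.5) → bbox [-4.5,-4.5,0] .. [4.5,4.5,9.2]
lo = A.lo+B.lo = [-10-4.5, -11.6-4.5, -7.6+0] = [-14.500,-16.100,-7.600]
hi = A.hi+B.hi = [25.4+4.5, 23.8+4.5, 27.8+9.2] = [29.900,28.300,37.000]
diag = √(44.4²+44.4²+44.6²) = √5931.88 = 77.019


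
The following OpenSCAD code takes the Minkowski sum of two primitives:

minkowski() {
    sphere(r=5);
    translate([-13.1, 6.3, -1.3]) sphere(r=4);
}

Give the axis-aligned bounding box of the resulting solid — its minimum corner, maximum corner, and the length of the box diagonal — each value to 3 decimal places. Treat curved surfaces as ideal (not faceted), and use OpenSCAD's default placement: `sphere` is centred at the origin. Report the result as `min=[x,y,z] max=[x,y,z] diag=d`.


A = translate([-13.1, 6.3, -1.3]) sphere(r=4) → bbox [-17.1,2.3,-5.3] .. [-9.1,10.3,2.7]
B = sphere(r=5) → bbox [-5,-5,-5] .. [5,5,5]
lo = A.lo+B.lo = [-17.1-5, 2.3-5, -5.3-5] = [-22.100,-2.700,-10.300]
hi = A.hi+B.hi = [-9.1+5, 10.3+5, 2.7+5] = [-4.100,15.300,7.700]
diag = √(18²+18²+18²) = √972 = 31.177

min=[-22.100,-2.700,-10.300] max=[-4.100,15.300,7.700] diag=31.177


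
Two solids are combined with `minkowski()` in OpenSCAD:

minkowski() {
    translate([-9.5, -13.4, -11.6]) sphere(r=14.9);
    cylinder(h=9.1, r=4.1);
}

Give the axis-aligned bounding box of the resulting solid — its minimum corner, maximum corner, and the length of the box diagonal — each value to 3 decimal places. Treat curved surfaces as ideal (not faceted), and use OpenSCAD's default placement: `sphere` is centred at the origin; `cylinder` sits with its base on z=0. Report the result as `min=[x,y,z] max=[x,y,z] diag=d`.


A = translate([-9.5, -13.4, -11.6]) sphere(r=14.9) → bbox [-24.4,-28.3,-26.5] .. [5.4,1.5,3.3]
B = cylinder(h=9.1, r=4.1) → bbox [-4.1,-4.1,0] .. [4.1,4.1,9.1]
lo = A.lo+B.lo = [-24.4-4.1, -28.3-4.1, -26.5+0] = [-28.500,-32.400,-26.500]
hi = A.hi+B.hi = [5.4+4.1, 1.5+4.1, 3.3+9.1] = [9.500,5.600,12.400]
diag = √(38²+38²+38.9²) = √4401.21 = 66.342

min=[-28.500,-32.400,-26.500] max=[9.500,5.600,12.400] diag=66.342


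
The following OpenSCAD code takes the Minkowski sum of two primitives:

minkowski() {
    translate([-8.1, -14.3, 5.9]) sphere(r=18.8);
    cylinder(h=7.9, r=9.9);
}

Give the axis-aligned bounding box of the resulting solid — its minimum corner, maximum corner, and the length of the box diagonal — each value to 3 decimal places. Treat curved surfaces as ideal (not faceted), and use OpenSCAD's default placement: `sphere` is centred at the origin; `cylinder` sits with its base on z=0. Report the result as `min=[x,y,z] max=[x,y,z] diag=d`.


min=[-36.800,-43.000,-12.900] max=[20.600,14.400,32.600] diag=93.058

A = translate([-8.1, -14.3, 5.9]) sphere(r=18.8) → bbox [-26.9,-33.1,-12.9] .. [10.7,4.5,24.7]
B = cylinder(h=7.9, r=9.9) → bbox [-9.9,-9.9,0] .. [9.9,9.9,7.9]
lo = A.lo+B.lo = [-26.9-9.9, -33.1-9.9, -12.9+0] = [-36.800,-43.000,-12.900]
hi = A.hi+B.hi = [10.7+9.9, 4.5+9.9, 24.7+7.9] = [20.600,14.400,32.600]
diag = √(57.4²+57.4²+45.5²) = √8659.77 = 93.058


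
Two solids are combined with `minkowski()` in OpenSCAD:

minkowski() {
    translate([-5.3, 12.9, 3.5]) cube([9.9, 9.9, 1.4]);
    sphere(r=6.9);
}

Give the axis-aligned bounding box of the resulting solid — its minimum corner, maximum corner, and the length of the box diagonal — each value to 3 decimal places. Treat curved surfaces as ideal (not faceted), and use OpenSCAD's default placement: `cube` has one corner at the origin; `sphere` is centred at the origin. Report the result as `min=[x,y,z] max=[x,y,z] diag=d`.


A = translate([-5.3, 12.9, 3.5]) cube([9.9, 9.9, 1.4]) → bbox [-5.3,12.9,3.5] .. [4.6,22.8,4.9]
B = sphere(r=6.9) → bbox [-6.9,-6.9,-6.9] .. [6.9,6.9,6.9]
lo = A.lo+B.lo = [-5.3-6.9, 12.9-6.9, 3.5-6.9] = [-12.200,6.000,-3.400]
hi = A.hi+B.hi = [4.6+6.9, 22.8+6.9, 4.9+6.9] = [11.500,29.700,11.800]
diag = √(23.7²+23.7²+15.2²) = √1354.42 = 36.802

min=[-12.200,6.000,-3.400] max=[11.500,29.700,11.800] diag=36.802


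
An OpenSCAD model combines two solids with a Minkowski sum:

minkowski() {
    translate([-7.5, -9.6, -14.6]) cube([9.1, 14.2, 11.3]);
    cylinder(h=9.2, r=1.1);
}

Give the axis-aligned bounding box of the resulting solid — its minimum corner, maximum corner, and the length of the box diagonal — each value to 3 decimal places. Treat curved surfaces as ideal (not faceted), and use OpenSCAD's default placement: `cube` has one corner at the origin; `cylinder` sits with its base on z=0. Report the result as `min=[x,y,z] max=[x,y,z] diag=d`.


A = translate([-7.5, -9.6, -14.6]) cube([9.1, 14.2, 11.3]) → bbox [-7.5,-9.6,-14.6] .. [1.6,4.6,-3.3]
B = cylinder(h=9.2, r=1.1) → bbox [-1.1,-1.1,0] .. [1.1,1.1,9.2]
lo = A.lo+B.lo = [-7.5-1.1, -9.6-1.1, -14.6+0] = [-8.600,-10.700,-14.600]
hi = A.hi+B.hi = [1.6+1.1, 4.6+1.1, -3.3+9.2] = [2.700,5.700,5.900]
diag = √(11.3²+16.4²+20.5²) = √816.9 = 28.581

min=[-8.600,-10.700,-14.600] max=[2.700,5.700,5.900] diag=28.581


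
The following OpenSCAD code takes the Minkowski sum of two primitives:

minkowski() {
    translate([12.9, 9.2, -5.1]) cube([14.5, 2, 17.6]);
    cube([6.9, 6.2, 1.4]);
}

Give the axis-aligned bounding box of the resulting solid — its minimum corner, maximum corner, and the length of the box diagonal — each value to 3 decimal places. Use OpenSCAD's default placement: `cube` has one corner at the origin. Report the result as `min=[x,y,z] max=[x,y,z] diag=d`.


A = translate([12.9, 9.2, -5.1]) cube([14.5, 2, 17.6]) → bbox [12.9,9.2,-5.1] .. [27.4,11.2,12.5]
B = cube([6.9, 6.2, 1.4]) → bbox [0,0,0] .. [6.9,6.2,1.4]
lo = A.lo+B.lo = [12.9+0, 9.2+0, -5.1+0] = [12.900,9.200,-5.100]
hi = A.hi+B.hi = [27.4+6.9, 11.2+6.2, 12.5+1.4] = [34.300,17.400,13.900]
diag = √(21.4²+8.2²+19²) = √886.2 = 29.769

min=[12.900,9.200,-5.100] max=[34.300,17.400,13.900] diag=29.769
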